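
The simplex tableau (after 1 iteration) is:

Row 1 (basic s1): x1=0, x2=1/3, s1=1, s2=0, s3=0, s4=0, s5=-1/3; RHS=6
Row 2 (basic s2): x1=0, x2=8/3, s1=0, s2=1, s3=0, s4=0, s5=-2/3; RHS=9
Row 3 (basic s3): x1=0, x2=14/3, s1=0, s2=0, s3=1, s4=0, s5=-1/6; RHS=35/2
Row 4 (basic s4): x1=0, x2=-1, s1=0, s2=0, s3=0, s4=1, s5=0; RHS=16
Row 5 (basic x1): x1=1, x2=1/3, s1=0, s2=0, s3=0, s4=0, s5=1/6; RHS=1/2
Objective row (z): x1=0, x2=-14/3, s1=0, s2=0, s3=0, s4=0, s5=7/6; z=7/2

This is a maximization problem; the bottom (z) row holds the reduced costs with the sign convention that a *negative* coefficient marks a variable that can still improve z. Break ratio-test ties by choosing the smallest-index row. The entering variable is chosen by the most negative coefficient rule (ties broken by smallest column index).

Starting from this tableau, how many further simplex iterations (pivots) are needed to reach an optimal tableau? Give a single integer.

1

pivot: x2 in, x1 out → z = 21/2
No improving column remains; optimal.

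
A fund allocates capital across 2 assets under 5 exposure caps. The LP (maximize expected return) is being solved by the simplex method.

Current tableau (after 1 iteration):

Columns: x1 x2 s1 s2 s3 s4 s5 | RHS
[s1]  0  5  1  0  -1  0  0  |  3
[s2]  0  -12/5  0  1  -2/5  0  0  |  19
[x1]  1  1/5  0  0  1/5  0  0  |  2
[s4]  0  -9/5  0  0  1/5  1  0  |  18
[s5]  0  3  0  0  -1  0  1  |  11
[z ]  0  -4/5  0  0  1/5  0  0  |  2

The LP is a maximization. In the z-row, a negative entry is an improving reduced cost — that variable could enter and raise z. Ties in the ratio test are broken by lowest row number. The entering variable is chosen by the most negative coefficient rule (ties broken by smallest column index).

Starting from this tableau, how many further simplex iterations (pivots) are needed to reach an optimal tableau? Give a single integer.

1

pivot: x2 in, s1 out → z = 62/25
No improving column remains; optimal.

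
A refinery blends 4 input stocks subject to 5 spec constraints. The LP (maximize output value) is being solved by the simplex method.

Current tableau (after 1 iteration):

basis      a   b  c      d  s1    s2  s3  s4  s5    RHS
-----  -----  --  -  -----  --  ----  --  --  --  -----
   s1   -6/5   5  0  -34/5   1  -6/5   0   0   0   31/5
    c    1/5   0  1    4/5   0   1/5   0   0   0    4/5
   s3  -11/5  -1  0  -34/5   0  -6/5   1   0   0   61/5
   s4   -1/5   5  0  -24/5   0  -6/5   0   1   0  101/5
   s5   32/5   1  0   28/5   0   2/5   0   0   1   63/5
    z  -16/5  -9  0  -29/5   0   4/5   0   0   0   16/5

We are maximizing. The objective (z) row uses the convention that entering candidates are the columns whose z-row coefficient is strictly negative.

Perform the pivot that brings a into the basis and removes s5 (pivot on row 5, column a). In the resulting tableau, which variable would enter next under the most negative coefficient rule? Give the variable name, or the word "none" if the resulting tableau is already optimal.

Pivot element 32/5. New z-row = old z-row − (-16/5)·(row 5/(32/5)).
Updated z-row coefficients: a: 0, b: -17/2, c: 0, d: -3, s1: 0, s2: 1, s3: 0, s4: 0, s5: 1/2.
The most negative is -17/2 in column b, so b would enter next.

b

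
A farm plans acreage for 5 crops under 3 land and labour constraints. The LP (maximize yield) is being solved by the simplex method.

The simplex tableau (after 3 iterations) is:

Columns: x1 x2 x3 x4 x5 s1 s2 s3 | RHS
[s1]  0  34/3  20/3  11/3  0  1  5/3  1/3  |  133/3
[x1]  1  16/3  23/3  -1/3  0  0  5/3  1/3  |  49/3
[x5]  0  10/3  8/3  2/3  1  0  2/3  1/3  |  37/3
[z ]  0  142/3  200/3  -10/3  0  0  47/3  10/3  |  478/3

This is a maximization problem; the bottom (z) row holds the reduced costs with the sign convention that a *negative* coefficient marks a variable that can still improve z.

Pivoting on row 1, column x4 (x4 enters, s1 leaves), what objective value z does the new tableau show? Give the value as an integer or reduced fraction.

Minimum ratio for x4: (133/3)/(11/3) = 133/11.
z changes by −(z-row coeff of x4)·ratio = −(-10/3)·(133/11) = 1330/33.
New z = 478/3 + (1330/33) = 2196/11.

2196/11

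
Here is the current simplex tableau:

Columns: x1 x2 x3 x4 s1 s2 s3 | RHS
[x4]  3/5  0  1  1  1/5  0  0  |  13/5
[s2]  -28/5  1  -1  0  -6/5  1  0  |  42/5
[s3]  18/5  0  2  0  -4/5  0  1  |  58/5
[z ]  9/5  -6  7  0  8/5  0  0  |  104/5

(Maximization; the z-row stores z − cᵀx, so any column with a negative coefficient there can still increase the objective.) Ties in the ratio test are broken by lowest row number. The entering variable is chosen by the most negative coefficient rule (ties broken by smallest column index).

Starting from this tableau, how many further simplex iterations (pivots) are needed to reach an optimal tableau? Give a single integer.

3

pivot: x2 in, s2 out → z = 356/5
pivot: x1 in, s3 out → z = 521/3
pivot: s1 in, x4 out → z = 199
No improving column remains; optimal.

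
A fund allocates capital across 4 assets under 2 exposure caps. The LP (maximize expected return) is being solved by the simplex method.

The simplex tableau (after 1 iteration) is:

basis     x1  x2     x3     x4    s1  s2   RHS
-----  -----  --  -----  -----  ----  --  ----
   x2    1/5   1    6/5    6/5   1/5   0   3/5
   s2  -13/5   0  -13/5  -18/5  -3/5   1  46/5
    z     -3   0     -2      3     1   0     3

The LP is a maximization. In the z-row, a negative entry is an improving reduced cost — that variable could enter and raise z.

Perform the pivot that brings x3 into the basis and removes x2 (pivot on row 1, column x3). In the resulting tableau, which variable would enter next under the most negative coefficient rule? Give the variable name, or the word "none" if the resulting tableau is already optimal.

Pivot element 6/5. New z-row = old z-row − (-2)·(row 1/(6/5)).
Updated z-row coefficients: x1: -8/3, x2: 5/3, x3: 0, x4: 5, s1: 4/3, s2: 0.
The most negative is -8/3 in column x1, so x1 would enter next.

x1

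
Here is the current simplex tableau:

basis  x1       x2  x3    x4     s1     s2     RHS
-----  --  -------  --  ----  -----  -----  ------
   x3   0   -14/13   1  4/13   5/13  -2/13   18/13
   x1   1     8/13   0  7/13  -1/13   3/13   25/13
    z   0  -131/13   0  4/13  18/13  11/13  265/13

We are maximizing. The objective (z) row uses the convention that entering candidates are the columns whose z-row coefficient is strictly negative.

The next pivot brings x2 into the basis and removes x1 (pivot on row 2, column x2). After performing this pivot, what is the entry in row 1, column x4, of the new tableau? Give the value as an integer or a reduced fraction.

5/4

Pivot element is row 2, column x2: 8/13.
Normalize row 2: new (row 2, x4) = (7/13)/(8/13) = 7/8.
row 1 ← row 1 − (-14/13)·(new row 2): 4/13 − (-14/13)·(7/8) = 5/4.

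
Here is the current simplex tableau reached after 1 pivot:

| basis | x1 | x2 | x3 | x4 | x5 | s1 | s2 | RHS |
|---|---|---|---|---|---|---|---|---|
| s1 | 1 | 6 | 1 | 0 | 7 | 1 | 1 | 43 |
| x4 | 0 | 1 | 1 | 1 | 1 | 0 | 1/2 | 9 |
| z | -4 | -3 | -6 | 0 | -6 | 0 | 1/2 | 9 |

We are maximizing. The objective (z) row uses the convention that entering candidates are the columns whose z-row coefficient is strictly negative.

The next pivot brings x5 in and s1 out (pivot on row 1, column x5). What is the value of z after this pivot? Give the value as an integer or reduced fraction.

321/7

Minimum ratio for x5: 43/7 = 43/7.
z changes by −(z-row coeff of x5)·ratio = −(-6)·(43/7) = 258/7.
New z = 9 + (258/7) = 321/7.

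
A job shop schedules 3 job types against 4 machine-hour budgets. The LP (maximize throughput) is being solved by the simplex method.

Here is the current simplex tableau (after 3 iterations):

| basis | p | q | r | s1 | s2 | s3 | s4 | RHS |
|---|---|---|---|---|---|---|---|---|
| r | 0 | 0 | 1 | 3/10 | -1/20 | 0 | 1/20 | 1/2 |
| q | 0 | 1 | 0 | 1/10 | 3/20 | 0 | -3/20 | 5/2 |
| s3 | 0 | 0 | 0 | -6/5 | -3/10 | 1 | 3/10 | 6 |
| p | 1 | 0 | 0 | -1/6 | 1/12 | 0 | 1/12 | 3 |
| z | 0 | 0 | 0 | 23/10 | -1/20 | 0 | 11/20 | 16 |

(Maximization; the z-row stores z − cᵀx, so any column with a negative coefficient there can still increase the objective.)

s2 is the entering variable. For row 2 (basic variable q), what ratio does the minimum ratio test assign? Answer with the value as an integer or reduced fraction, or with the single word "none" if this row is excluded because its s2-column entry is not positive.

Ratio = RHS / (s2 entry) = (5/2) / (3/20) = 50/3.

50/3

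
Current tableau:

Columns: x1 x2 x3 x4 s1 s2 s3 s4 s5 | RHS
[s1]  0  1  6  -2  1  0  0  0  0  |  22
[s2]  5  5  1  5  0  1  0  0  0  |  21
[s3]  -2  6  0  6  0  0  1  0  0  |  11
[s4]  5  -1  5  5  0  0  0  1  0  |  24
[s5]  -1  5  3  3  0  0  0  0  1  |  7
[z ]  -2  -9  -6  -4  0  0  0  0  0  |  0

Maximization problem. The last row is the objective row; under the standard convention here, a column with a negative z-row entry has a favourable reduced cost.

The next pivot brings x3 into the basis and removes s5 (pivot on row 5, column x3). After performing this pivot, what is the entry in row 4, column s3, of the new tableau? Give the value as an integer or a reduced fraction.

0

Pivot element is row 5, column x3: 3.
Normalize row 5: new (row 5, s3) = 0/3 = 0.
row 4 ← row 4 − 5·(new row 5): 0 − 5·0 = 0.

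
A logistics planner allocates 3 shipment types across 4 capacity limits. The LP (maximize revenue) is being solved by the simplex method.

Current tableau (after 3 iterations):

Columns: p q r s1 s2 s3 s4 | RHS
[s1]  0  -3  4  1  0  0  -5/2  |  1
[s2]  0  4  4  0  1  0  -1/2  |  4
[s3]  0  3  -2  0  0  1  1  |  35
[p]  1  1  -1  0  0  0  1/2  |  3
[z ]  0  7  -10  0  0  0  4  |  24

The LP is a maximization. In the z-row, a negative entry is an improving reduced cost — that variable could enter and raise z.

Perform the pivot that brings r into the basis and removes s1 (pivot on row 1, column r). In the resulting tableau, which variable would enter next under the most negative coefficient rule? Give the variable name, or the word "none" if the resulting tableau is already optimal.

s4

Pivot element 4. New z-row = old z-row − (-10)·(row 1/4).
Updated z-row coefficients: p: 0, q: -1/2, r: 0, s1: 5/2, s2: 0, s3: 0, s4: -9/4.
The most negative is -9/4 in column s4, so s4 would enter next.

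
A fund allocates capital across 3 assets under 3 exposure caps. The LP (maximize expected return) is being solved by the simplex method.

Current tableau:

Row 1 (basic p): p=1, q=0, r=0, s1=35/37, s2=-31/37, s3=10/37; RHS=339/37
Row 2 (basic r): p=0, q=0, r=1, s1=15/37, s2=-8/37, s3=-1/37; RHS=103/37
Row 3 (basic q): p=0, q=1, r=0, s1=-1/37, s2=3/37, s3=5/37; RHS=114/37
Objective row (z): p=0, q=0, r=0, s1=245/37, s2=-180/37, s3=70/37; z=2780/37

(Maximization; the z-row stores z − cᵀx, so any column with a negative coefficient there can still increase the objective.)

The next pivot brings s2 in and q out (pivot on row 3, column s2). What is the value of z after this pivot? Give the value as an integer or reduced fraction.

260

Minimum ratio for s2: (114/37)/(3/37) = 38.
z changes by −(z-row coeff of s2)·ratio = −(-180/37)·38 = 6840/37.
New z = 2780/37 + (6840/37) = 260.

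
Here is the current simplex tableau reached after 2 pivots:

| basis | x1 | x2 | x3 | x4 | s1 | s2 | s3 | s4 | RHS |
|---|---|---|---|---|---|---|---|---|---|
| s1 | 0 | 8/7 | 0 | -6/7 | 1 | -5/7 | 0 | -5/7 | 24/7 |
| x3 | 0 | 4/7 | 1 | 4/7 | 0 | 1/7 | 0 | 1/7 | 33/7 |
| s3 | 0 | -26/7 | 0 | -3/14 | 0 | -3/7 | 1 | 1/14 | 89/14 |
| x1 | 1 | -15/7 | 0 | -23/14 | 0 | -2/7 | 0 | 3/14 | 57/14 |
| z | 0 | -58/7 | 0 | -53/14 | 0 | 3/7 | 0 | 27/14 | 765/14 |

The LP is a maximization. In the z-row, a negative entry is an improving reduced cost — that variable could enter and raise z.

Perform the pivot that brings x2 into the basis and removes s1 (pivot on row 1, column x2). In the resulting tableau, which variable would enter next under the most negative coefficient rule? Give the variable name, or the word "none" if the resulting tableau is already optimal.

x4

Pivot element 8/7. New z-row = old z-row − (-58/7)·(row 1/(8/7)).
Updated z-row coefficients: x1: 0, x2: 0, x3: 0, x4: -10, s1: 29/4, s2: -19/4, s3: 0, s4: -13/4.
The most negative is -10 in column x4, so x4 would enter next.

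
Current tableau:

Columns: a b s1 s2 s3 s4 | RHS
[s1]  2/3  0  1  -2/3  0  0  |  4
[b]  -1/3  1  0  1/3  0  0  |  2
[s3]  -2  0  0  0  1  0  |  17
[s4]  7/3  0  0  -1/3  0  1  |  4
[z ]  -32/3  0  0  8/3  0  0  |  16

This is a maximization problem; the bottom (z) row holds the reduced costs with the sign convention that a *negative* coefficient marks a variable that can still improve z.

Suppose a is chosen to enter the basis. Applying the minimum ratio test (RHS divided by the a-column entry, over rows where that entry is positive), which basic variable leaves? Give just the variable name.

s4

Ratios: row 1 (s1): 4/(2/3) = 6; row 2 (b): entry -1/3 ≤ 0, skip; row 3 (s3): entry -2 ≤ 0, skip; row 4 (s4): 4/(7/3) = 12/7.
Minimum ratio 12/7 is in the s4 row, so s4 leaves.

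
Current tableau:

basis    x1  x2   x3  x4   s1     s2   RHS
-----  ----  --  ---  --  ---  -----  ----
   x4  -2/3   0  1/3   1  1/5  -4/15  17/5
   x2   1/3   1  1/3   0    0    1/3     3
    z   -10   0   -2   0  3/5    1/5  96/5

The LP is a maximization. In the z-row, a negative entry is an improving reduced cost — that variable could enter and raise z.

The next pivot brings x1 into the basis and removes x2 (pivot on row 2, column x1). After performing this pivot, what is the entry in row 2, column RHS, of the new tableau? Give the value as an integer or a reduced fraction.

Pivot element is row 2, column x1: 1/3.
Normalize row 2: new (row 2, RHS) = 3/(1/3) = 9.
Row 2 is the pivot row, so the entry is 9.

9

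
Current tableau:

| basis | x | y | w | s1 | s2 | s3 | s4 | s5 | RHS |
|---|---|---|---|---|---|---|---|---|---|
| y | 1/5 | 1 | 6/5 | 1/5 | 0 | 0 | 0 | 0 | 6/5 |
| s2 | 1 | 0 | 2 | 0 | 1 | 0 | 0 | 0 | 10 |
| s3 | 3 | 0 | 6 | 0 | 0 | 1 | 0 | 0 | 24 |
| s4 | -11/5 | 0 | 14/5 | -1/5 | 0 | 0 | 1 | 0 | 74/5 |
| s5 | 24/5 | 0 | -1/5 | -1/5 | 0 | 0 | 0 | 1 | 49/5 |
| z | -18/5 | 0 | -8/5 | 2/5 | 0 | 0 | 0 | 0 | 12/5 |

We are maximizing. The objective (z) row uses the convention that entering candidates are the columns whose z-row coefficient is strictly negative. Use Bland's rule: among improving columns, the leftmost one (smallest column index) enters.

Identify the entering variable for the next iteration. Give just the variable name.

x

Objective-row coefficients: x: -18/5, y: 0, w: -8/5, s1: 2/5, s2: 0, s3: 0, s4: 0, s5: 0.
Improving columns: x, w. Bland's rule picks the smallest column index → x.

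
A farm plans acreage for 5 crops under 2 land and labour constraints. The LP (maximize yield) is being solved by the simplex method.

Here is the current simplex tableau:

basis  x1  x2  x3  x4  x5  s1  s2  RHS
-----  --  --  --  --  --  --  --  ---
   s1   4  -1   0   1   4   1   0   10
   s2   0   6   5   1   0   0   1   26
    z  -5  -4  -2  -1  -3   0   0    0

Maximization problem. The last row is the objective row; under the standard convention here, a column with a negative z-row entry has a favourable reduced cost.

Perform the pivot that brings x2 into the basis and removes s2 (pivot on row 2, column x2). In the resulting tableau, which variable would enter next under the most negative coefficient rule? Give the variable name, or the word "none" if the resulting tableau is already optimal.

Pivot element 6. New z-row = old z-row − (-4)·(row 2/6).
Updated z-row coefficients: x1: -5, x2: 0, x3: 4/3, x4: -1/3, x5: -3, s1: 0, s2: 2/3.
The most negative is -5 in column x1, so x1 would enter next.

x1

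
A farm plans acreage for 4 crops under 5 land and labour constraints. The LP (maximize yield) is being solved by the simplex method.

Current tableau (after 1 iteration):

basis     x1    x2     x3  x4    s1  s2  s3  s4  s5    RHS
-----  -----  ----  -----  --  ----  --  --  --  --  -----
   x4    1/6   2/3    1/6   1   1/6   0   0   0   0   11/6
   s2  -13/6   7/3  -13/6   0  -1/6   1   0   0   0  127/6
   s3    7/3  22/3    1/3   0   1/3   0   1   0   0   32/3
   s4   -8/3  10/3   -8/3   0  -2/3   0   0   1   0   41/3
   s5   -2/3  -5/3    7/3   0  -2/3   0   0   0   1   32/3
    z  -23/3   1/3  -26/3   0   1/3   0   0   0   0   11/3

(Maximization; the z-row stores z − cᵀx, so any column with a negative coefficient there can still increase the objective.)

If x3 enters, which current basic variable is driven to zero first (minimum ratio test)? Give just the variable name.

s5

Ratios: row 1 (x4): (11/6)/(1/6) = 11; row 2 (s2): entry -13/6 ≤ 0, skip; row 3 (s3): (32/3)/(1/3) = 32; row 4 (s4): entry -8/3 ≤ 0, skip; row 5 (s5): (32/3)/(7/3) = 32/7.
Minimum ratio 32/7 is in the s5 row, so s5 leaves.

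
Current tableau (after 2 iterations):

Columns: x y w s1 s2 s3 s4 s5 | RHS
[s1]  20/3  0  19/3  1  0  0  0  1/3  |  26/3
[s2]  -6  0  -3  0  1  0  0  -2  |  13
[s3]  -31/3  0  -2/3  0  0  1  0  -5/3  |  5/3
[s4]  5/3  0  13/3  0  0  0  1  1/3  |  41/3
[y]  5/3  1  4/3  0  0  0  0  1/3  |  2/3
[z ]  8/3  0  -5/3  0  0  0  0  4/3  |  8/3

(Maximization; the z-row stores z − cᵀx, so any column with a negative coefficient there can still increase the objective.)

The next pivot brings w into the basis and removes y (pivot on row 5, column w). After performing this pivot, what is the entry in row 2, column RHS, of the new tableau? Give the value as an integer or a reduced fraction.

29/2

Pivot element is row 5, column w: 4/3.
Normalize row 5: new (row 5, RHS) = (2/3)/(4/3) = 1/2.
row 2 ← row 2 − (-3)·(new row 5): 13 − (-3)·(1/2) = 29/2.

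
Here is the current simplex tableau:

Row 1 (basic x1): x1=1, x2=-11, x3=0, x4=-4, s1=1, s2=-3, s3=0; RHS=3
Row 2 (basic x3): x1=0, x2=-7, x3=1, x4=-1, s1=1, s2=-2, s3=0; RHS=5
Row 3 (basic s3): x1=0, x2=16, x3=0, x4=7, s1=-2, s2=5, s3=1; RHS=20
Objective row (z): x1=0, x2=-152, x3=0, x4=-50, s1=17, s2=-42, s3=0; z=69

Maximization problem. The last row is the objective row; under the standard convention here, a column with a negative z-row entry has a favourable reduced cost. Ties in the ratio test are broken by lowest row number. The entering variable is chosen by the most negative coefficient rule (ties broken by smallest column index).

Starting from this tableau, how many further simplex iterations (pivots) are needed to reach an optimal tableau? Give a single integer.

2

pivot: x2 in, s3 out → z = 259
pivot: s1 in, x3 out → z = 479
No improving column remains; optimal.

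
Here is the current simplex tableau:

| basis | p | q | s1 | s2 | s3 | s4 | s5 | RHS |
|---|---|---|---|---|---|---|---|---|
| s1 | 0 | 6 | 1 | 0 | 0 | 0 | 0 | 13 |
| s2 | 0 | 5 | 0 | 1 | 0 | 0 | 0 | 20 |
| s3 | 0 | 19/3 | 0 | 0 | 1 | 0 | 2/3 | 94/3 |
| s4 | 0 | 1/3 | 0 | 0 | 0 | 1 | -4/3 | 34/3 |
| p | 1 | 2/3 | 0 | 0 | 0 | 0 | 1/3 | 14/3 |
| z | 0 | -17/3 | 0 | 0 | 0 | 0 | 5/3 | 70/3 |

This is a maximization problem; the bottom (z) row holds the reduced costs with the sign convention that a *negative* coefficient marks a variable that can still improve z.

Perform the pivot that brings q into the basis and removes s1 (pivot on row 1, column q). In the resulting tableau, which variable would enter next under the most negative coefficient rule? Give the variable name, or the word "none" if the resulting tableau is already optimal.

Pivot element 6. New z-row = old z-row − (-17/3)·(row 1/6).
Updated z-row coefficients: p: 0, q: 0, s1: 17/18, s2: 0, s3: 0, s4: 0, s5: 5/3.
No coefficient is strictly negative; the tableau after this pivot is optimal.

none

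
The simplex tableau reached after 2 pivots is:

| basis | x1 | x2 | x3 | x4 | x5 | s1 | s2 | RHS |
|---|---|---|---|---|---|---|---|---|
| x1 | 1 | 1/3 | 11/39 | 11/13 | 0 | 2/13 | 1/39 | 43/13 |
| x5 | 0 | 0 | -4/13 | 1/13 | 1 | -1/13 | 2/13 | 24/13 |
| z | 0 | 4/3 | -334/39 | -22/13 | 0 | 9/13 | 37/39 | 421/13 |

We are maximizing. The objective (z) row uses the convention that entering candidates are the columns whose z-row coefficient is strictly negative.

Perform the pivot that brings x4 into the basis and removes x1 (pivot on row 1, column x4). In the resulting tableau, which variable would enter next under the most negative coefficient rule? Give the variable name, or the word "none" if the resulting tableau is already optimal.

Pivot element 11/13. New z-row = old z-row − (-22/13)·(row 1/(11/13)).
Updated z-row coefficients: x1: 2, x2: 2, x3: -8, x4: 0, x5: 0, s1: 1, s2: 1.
The most negative is -8 in column x3, so x3 would enter next.

x3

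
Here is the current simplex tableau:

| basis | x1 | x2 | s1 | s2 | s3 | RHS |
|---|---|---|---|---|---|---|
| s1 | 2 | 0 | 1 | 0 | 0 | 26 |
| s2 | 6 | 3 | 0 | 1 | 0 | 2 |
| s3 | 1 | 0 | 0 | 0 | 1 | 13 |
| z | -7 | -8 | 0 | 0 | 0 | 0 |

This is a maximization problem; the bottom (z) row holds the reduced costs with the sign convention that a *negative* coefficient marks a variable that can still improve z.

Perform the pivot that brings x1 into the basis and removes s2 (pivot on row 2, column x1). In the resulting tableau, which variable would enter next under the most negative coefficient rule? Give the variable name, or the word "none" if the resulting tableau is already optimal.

Pivot element 6. New z-row = old z-row − (-7)·(row 2/6).
Updated z-row coefficients: x1: 0, x2: -9/2, s1: 0, s2: 7/6, s3: 0.
The most negative is -9/2 in column x2, so x2 would enter next.

x2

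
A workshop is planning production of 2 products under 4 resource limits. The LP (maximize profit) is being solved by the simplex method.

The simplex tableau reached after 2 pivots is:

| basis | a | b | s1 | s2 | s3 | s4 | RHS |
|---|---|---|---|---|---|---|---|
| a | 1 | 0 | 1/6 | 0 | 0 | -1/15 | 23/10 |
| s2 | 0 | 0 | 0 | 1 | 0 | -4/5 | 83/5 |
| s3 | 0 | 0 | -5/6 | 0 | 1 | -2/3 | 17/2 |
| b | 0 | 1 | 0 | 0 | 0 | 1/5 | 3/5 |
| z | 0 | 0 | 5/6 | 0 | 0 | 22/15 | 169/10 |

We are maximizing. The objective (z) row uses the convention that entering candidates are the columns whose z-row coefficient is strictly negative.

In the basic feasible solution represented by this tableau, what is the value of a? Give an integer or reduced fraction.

a is basic (row 1); its value is the RHS of that row: 23/10.

23/10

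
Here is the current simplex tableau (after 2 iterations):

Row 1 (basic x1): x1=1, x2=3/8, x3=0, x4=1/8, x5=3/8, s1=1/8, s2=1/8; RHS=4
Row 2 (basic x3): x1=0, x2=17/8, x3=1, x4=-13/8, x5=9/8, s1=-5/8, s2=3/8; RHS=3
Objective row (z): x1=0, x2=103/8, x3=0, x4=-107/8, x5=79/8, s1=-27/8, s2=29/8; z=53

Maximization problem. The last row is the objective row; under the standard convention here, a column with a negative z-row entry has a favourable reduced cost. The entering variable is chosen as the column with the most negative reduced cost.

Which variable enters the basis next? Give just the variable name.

Objective-row coefficients: x1: 0, x2: 103/8, x3: 0, x4: -107/8, x5: 79/8, s1: -27/8, s2: 29/8.
The most negative is -107/8 in column x4, so x4 enters.

x4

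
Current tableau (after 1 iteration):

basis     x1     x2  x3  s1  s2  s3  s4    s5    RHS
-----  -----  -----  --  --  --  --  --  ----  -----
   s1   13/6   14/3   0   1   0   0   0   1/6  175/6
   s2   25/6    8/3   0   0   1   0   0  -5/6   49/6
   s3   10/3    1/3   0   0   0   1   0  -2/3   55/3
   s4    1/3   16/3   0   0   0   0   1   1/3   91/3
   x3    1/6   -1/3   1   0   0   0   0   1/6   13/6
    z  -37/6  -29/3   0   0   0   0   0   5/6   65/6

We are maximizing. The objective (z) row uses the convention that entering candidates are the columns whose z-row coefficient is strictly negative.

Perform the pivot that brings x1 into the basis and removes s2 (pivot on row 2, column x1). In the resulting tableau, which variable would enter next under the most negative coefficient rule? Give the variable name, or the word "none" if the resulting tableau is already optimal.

x2

Pivot element 25/6. New z-row = old z-row − (-37/6)·(row 2/(25/6)).
Updated z-row coefficients: x1: 0, x2: -143/25, x3: 0, s1: 0, s2: 37/25, s3: 0, s4: 0, s5: -2/5.
The most negative is -143/25 in column x2, so x2 would enter next.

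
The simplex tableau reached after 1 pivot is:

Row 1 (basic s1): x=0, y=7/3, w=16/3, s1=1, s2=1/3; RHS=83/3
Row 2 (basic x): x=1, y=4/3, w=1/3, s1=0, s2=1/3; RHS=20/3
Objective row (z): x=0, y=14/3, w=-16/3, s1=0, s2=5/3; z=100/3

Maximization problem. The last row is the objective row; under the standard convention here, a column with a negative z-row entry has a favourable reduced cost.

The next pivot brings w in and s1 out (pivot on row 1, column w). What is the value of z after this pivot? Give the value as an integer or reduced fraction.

61

Minimum ratio for w: (83/3)/(16/3) = 83/16.
z changes by −(z-row coeff of w)·ratio = −(-16/3)·(83/16) = 83/3.
New z = 100/3 + (83/3) = 61.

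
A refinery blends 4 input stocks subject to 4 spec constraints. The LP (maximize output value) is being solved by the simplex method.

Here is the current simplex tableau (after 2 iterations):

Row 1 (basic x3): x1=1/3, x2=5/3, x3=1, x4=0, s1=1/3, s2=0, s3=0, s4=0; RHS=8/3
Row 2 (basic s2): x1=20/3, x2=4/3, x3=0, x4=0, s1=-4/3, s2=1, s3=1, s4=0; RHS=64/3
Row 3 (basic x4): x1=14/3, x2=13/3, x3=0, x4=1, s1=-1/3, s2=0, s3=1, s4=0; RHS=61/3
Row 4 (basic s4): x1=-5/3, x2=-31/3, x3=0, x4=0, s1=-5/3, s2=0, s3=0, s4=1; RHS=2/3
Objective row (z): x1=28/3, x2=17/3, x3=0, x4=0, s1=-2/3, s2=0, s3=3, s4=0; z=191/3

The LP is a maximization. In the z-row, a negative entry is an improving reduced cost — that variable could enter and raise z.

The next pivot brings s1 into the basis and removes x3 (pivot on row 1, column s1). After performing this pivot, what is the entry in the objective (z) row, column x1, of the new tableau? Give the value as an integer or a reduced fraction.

10

Pivot element is row 1, column s1: 1/3.
Normalize row 1: new (row 1, x1) = (1/3)/(1/3) = 1.
z-row ← z-row − (-2/3)·(new row 1): 28/3 − (-2/3)·1 = 10.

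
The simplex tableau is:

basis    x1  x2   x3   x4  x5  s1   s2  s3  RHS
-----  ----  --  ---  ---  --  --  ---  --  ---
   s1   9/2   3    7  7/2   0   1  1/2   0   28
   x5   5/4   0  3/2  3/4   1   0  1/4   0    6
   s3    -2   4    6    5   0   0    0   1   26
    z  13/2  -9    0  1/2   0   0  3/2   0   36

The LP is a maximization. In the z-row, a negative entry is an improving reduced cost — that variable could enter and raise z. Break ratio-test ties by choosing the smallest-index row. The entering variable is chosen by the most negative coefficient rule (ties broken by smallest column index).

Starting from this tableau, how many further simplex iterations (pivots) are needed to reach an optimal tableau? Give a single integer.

1

pivot: x2 in, s3 out → z = 189/2
No improving column remains; optimal.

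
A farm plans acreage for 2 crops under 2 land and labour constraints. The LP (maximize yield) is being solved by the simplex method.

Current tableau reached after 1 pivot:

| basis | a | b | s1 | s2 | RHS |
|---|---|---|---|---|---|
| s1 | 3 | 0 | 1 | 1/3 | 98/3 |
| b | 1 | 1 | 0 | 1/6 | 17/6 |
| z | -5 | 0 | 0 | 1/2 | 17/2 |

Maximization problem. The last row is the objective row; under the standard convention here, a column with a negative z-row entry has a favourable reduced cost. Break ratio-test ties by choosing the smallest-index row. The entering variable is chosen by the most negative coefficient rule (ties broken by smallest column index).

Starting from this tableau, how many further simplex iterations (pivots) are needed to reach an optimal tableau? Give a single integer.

1

pivot: a in, b out → z = 68/3
No improving column remains; optimal.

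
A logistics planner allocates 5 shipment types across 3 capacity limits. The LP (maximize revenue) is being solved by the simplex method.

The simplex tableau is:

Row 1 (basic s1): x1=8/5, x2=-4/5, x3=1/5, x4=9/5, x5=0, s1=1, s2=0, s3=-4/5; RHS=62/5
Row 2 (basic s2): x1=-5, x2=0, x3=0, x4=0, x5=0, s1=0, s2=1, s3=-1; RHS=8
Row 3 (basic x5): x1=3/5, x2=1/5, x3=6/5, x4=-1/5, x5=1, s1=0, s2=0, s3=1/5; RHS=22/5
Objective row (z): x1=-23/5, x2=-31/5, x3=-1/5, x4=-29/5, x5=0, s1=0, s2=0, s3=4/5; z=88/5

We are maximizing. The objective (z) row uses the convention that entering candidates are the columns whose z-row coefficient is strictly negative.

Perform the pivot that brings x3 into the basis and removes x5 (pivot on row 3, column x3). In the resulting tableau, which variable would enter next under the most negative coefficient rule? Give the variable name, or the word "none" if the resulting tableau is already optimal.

x2

Pivot element 6/5. New z-row = old z-row − (-1/5)·(row 3/(6/5)).
Updated z-row coefficients: x1: -9/2, x2: -37/6, x3: 0, x4: -35/6, x5: 1/6, s1: 0, s2: 0, s3: 5/6.
The most negative is -37/6 in column x2, so x2 would enter next.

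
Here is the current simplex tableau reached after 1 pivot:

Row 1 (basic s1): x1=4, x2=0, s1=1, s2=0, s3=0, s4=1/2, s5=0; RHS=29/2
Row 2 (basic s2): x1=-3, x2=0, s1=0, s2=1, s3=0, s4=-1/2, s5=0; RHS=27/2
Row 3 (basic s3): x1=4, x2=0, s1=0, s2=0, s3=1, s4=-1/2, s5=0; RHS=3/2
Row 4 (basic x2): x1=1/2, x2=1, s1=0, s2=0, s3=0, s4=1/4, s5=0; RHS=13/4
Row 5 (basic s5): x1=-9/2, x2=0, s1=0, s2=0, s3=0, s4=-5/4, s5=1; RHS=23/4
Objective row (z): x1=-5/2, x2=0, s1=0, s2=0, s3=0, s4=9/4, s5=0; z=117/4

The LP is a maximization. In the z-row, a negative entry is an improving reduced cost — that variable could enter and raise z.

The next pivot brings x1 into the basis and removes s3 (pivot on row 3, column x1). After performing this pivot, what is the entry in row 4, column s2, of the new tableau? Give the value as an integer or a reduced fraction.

0

Pivot element is row 3, column x1: 4.
Normalize row 3: new (row 3, s2) = 0/4 = 0.
row 4 ← row 4 − (1/2)·(new row 3): 0 − (1/2)·0 = 0.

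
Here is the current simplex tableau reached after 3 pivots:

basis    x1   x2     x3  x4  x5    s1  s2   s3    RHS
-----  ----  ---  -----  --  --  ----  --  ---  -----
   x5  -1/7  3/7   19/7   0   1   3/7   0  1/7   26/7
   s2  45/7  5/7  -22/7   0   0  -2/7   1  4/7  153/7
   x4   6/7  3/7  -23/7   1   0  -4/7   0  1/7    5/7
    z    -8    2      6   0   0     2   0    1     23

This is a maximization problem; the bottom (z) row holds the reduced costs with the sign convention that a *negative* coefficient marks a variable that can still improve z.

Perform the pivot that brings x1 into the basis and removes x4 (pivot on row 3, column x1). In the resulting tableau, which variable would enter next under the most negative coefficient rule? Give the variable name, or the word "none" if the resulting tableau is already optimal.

x3

Pivot element 6/7. New z-row = old z-row − (-8)·(row 3/(6/7)).
Updated z-row coefficients: x1: 0, x2: 6, x3: -74/3, x4: 28/3, x5: 0, s1: -10/3, s2: 0, s3: 7/3.
The most negative is -74/3 in column x3, so x3 would enter next.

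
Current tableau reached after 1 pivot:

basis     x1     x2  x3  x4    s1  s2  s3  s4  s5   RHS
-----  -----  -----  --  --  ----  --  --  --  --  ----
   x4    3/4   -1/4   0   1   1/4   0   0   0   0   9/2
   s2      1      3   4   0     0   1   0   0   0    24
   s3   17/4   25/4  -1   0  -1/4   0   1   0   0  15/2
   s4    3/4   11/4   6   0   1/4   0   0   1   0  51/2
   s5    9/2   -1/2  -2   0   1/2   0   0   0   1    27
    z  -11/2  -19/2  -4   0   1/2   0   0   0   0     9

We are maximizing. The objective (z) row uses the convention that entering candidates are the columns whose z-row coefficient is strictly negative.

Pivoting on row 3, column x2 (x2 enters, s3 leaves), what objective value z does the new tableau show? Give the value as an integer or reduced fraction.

Minimum ratio for x2: (15/2)/(25/4) = 6/5.
z changes by −(z-row coeff of x2)·ratio = −(-19/2)·(6/5) = 57/5.
New z = 9 + (57/5) = 102/5.

102/5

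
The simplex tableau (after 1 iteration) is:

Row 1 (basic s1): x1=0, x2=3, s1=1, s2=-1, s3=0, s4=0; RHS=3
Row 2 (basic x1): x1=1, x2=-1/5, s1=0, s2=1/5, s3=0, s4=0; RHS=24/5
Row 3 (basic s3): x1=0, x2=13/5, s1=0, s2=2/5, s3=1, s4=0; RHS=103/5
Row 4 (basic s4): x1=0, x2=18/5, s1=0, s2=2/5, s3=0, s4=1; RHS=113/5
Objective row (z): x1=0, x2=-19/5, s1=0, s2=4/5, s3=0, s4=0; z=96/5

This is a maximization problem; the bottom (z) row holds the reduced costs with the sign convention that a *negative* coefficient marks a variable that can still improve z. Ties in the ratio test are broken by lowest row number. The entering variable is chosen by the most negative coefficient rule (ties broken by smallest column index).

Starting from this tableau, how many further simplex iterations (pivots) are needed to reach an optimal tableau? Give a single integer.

2

pivot: x2 in, s1 out → z = 23
pivot: s2 in, s4 out → z = 685/24
No improving column remains; optimal.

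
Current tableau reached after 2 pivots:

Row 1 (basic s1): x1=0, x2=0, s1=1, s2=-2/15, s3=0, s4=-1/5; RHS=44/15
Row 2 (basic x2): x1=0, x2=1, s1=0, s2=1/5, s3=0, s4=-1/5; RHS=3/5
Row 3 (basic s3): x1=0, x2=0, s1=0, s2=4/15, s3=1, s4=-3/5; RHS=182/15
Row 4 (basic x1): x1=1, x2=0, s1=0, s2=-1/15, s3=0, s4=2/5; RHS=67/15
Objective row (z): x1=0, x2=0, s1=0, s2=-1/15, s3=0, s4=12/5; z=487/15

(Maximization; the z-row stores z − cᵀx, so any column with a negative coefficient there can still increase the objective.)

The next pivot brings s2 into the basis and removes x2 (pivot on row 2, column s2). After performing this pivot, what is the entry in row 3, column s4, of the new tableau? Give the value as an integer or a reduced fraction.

Pivot element is row 2, column s2: 1/5.
Normalize row 2: new (row 2, s4) = (-1/5)/(1/5) = -1.
row 3 ← row 3 − (4/15)·(new row 2): -3/5 − (4/15)·(-1) = -1/3.

-1/3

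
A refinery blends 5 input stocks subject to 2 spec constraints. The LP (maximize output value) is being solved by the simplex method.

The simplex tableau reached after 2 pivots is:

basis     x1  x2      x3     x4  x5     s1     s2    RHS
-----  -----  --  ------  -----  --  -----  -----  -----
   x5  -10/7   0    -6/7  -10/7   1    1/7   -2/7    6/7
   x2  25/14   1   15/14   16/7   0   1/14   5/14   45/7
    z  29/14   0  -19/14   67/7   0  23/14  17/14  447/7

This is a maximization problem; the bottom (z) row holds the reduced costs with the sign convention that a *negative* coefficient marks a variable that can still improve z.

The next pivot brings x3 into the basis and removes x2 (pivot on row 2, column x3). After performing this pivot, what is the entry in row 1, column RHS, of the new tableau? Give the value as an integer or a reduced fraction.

Pivot element is row 2, column x3: 15/14.
Normalize row 2: new (row 2, RHS) = (45/7)/(15/14) = 6.
row 1 ← row 1 − (-6/7)·(new row 2): 6/7 − (-6/7)·6 = 6.

6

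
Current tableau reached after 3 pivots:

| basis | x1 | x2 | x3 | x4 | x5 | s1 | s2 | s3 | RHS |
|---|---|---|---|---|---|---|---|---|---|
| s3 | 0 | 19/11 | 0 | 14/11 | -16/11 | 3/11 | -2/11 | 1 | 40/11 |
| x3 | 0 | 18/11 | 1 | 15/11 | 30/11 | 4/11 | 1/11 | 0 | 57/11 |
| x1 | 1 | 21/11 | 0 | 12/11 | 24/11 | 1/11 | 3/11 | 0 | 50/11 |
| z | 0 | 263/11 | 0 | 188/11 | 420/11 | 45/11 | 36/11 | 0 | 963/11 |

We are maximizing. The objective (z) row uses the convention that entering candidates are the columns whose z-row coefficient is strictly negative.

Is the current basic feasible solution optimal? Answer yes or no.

No objective-row coefficient is strictly negative, so no entering variable exists; the tableau is optimal.

yes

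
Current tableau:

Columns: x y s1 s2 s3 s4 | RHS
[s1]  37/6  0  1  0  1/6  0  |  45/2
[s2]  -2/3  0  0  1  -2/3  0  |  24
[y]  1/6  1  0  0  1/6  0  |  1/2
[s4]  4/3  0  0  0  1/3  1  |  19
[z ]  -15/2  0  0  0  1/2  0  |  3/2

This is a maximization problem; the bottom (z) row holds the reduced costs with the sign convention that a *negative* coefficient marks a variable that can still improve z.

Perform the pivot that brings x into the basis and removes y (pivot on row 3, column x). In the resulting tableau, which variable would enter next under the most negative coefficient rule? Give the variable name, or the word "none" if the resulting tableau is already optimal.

none

Pivot element 1/6. New z-row = old z-row − (-15/2)·(row 3/(1/6)).
Updated z-row coefficients: x: 0, y: 45, s1: 0, s2: 0, s3: 8, s4: 0.
No coefficient is strictly negative; the tableau after this pivot is optimal.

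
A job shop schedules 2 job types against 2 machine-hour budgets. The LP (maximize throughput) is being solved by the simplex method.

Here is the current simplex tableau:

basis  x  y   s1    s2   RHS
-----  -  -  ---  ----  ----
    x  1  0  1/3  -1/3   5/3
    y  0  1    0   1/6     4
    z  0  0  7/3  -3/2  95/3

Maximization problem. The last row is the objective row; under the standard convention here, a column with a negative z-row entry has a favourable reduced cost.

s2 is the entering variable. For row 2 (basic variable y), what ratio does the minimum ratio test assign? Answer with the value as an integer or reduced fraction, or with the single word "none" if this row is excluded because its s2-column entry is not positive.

Ratio = RHS / (s2 entry) = 4 / (1/6) = 24.

24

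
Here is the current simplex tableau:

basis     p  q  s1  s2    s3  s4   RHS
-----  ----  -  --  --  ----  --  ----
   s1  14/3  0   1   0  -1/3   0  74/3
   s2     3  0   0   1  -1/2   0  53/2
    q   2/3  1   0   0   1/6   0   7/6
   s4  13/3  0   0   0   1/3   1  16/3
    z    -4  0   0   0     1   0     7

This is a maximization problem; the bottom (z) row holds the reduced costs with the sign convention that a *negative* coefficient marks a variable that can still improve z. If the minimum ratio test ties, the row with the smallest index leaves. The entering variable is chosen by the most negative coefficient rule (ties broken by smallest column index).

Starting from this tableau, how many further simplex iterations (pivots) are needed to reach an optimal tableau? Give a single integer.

1

pivot: p in, s4 out → z = 155/13
No improving column remains; optimal.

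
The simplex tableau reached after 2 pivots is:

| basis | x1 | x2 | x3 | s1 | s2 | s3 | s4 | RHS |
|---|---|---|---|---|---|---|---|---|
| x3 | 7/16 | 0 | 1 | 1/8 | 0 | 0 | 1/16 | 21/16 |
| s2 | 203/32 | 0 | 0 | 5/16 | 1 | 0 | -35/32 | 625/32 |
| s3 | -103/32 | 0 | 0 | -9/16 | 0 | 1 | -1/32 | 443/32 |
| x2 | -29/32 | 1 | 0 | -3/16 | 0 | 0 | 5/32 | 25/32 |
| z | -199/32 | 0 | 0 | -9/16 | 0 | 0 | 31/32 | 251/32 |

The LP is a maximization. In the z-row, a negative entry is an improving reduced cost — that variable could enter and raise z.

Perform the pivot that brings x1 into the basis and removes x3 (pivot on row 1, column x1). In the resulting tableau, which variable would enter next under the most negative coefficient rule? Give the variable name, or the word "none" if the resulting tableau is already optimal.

none

Pivot element 7/16. New z-row = old z-row − (-199/32)·(row 1/(7/16)).
Updated z-row coefficients: x1: 0, x2: 0, x3: 199/14, s1: 17/14, s2: 0, s3: 0, s4: 13/7.
No coefficient is strictly negative; the tableau after this pivot is optimal.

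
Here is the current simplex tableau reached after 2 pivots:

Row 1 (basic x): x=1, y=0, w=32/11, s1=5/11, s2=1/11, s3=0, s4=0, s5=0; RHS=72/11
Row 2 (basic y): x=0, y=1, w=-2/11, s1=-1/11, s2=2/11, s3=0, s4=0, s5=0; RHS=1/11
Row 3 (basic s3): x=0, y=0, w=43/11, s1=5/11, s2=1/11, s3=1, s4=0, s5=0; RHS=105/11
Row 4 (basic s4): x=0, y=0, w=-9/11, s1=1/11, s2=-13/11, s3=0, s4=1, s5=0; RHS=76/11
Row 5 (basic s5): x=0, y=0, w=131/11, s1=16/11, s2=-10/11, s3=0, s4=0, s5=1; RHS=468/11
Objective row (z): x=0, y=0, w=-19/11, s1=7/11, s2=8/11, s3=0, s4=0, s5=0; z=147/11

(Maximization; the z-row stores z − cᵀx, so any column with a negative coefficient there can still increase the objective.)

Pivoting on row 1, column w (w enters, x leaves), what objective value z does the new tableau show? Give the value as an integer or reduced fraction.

Minimum ratio for w: (72/11)/(32/11) = 9/4.
z changes by −(z-row coeff of w)·ratio = −(-19/11)·(9/4) = 171/44.
New z = 147/11 + (171/44) = 69/4.

69/4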